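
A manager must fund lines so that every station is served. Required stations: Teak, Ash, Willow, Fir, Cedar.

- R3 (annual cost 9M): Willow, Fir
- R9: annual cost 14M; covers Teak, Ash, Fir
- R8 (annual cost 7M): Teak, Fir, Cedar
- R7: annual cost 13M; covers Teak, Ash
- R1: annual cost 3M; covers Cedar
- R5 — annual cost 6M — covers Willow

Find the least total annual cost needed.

23

The greedy cost-per-new-station heuristic would pick R8, R5, and R7 for 26, but a cheaper cover exists.
Choose R9, R1, and R5: together they cover Teak, Ash, Willow, Fir, Cedar — every station.
Total annual cost: 14 + 3 + 6 = 23.
No cover costs less than 23.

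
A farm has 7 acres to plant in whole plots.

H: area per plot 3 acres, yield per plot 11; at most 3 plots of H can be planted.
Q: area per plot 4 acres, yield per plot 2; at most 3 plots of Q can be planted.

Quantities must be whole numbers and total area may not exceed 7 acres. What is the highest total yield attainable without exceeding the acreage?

H has the best ratio (11/3); taking only H gives at most 2×11 = 22 (stopped by the area limit).
Optimal: 2×H: area 6 ≤ 7, yield 2·11 = 22.

22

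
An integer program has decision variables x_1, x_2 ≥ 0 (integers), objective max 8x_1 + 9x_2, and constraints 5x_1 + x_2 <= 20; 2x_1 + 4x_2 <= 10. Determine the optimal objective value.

(x_1,x_2)=(3,1) is feasible, giving 33.
(x_1,x_2)=(4,0) is feasible, giving 32.
(x_1,x_2)=(2,1) is feasible, giving 25.
(x_1,x_2)=(3,0) is feasible, giving 24.
Maximum is 33 at (x_1,x_2)=(3,1).

33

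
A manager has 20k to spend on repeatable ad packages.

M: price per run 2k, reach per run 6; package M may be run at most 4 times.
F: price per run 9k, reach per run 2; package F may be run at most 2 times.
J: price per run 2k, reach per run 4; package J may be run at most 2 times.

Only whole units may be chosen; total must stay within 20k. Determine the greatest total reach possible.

Take 4×M and 2×J: price 12 ≤ 20, reach 4·6 + 2·4 = 32.
M has the best ratio (6/2) and is taken to its limit of 4; remaining capacity is filled optimally with the others.

32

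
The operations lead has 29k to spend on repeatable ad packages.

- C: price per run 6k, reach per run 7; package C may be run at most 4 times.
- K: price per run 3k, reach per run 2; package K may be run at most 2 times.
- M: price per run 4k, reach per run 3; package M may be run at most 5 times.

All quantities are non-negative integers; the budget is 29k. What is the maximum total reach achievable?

4×C and 1×K: price 27 ≤ 29, reach 4·7 + 1·2 = 30.
4×C and 1×M: price 28 ≤ 29, reach 4·7 + 1·3 = 31.
Best is 31.

31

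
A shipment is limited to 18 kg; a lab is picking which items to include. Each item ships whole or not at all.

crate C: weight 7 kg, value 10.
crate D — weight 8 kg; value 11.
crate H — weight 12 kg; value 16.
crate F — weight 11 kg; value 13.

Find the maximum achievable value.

Take crate C and crate F: weight 7 + 11 = 18 ≤ 18, value 10 + 13 = 23.
No other feasible combination does better.

23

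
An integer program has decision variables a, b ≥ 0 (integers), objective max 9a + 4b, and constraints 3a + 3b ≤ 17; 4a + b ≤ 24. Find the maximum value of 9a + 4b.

(a,b)=(5,0) is feasible, giving 45.
(a,b)=(4,1) is feasible, giving 40.
(a,b)=(4,0) is feasible, giving 36.
No feasible integer point exceeds 45.

45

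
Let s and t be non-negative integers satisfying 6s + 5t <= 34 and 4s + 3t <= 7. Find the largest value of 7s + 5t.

12

(s,t)=(1,1) is feasible, giving 12.
(s,t)=(0,2) is feasible, giving 10.
The best lattice point is (1,1), giving 12.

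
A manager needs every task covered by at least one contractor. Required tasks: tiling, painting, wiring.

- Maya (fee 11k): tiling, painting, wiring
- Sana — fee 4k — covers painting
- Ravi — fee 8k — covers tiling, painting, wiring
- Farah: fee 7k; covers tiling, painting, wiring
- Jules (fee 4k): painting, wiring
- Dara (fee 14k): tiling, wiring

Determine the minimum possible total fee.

The greedy cost-per-new-task heuristic would pick Jules and Farah for 11, but a cheaper cover exists.
Farah alone covers tiling, painting, wiring — every task.
Total fee: 7.
No cover costs less than 7.

7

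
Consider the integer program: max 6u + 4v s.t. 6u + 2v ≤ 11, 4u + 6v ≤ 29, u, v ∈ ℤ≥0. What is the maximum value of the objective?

Relaxing integrality, the LP optimum is 20.29 at (u,v) = (0.286, 4.64), which is not an integer point.
(u,v)=(0,4) is feasible, giving 16.
(u,v)=(0,3) is feasible, giving 12.
The best lattice point is (0,4), giving 16.

16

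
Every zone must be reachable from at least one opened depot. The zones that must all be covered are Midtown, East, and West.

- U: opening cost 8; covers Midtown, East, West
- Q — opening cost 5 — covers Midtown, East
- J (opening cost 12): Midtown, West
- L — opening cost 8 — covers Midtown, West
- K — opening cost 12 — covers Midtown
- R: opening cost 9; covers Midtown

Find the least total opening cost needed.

This is an integer covering problem.
The greedy cost-per-new-zone heuristic would pick Q and U for 13, but a cheaper cover exists.
U alone covers Midtown, East, West — every zone.
Total opening cost: 8.
No cover costs less than 8.

8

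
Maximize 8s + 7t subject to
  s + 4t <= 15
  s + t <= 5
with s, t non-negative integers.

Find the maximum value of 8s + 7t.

(s,t)=(5,0) is feasible, giving 40.
(s,t)=(4,1) is feasible, giving 39.
Maximum is 40 at (s,t)=(5,0).

40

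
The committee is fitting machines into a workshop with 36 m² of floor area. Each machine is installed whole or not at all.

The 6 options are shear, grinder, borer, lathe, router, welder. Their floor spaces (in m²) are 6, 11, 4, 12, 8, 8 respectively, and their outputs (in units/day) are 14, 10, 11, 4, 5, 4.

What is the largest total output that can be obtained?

40

This is an integer program with binary decision variables.
Allowing fractional choices, the relaxed optimum would be about 43.5, but machines are indivisible.
shear + grinder + borer + welder: floor space 6 + 11 + 4 + 8 = 29 ≤ 36, output 14 + 10 + 11 + 4 = 39.
shear + grinder + borer + router: floor space 6 + 11 + 4 + 8 = 29 ≤ 36, output 14 + 10 + 11 + 5 = 40.
shear + grinder + borer + lathe: floor space 6 + 11 + 4 + 12 = 33 ≤ 36, output 14 + 10 + 11 + 4 = 39.
Best is shear, grinder, borer, and router with total output 40.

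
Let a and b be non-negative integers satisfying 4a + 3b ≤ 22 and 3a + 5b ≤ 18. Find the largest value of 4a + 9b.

31

(a,b)=(1,3) is feasible, giving 31.
(a,b)=(0,3) is feasible, giving 27.
The best lattice point is (1,3), giving 31.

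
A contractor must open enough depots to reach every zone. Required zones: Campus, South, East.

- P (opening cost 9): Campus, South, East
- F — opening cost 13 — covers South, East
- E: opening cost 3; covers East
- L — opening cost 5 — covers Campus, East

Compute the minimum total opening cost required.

9

P alone covers Campus, South, East — every zone.
Total opening cost: 9.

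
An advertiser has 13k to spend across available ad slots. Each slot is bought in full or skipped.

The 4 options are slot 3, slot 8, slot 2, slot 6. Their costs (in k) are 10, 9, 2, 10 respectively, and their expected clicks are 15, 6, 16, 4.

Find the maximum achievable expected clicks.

31

Treat it as a binary knapsack problem.
slot 8 + slot 2: cost 9 + 2 = 11 ≤ 13, expected clicks 6 + 16 = 22.
slot 3 + slot 2: cost 10 + 2 = 12 ≤ 13, expected clicks 15 + 16 = 31.
slot 2 + slot 6: cost 2 + 10 = 12 ≤ 13, expected clicks 16 + 4 = 20.
Best is slot 3 and slot 2 with total expected clicks 31.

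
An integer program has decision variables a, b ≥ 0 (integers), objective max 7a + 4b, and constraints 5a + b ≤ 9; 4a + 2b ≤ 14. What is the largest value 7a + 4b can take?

(a,b)=(0,7): 5·0+1·7=7≤9, 4·0+2·7=14≤14, objective 28.
(a,b)=(0,6): 5·0+1·6=6≤9, 4·0+2·6=12≤14, objective 24.
No feasible integer point exceeds 28.

28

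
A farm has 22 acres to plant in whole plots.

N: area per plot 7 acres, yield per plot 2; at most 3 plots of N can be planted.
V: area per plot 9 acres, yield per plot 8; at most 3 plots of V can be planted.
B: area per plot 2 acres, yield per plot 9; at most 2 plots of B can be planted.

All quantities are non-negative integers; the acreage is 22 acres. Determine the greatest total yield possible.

This is a bounded integer knapsack.
Take 2×V and 2×B: area 22 ≤ 22, yield 2·8 + 2·9 = 34.
B has the best ratio (9/2) and is taken to its limit of 2; remaining capacity is filled optimally with the others.

34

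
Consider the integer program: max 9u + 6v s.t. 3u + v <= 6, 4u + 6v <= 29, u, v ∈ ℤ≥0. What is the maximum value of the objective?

27

The continuous relaxation peaks at (0.5, 4.5) with value 31.50; rounding to a feasible lattice point costs some objective.
(u,v)=(1,3): 3·1+1·3=6≤6, 4·1+6·3=22≤29, objective 27.
(u,v)=(0,4): 3·0+1·4=4≤6, 4·0+6·4=24≤29, objective 24.
(u,v)=(1,2): 3·1+1·2=5≤6, 4·1+6·2=16≤29, objective 21.
No feasible integer point exceeds 27.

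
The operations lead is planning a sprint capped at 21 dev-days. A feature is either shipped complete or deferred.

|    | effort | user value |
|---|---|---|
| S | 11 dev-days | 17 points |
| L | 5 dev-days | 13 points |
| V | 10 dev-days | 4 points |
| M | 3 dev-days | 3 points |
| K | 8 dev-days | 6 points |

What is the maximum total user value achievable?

This is an integer program with binary decision variables.
Take S, L, and M: effort 11 + 5 + 3 = 19 ≤ 21, user value 17 + 13 + 3 = 33.
No other feasible combination does better.

33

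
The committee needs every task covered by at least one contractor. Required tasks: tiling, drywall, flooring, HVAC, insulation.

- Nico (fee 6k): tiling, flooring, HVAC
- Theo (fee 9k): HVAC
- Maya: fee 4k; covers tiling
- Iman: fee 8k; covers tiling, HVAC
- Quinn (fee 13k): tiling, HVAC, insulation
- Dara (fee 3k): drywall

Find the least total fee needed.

22

Choose Nico, Quinn, and Dara: together they cover tiling, drywall, flooring, HVAC, insulation — every task.
Total fee: 6 + 13 + 3 = 22.
No cover costs less than 22.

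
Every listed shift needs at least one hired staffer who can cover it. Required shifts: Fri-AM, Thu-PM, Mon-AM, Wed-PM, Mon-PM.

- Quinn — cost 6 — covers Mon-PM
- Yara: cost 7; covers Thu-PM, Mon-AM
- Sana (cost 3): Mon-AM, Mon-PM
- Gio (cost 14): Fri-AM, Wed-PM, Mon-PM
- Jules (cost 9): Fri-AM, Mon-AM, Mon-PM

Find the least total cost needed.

This is an integer covering problem.
The greedy cost-per-new-shift heuristic would pick Sana, Yara, and Gio for 24, but a cheaper cover exists.
Choose Yara and Gio: together they cover Fri-AM, Thu-PM, Mon-AM, Wed-PM, Mon-PM — every shift.
Total cost: 7 + 14 = 21.
No cover costs less than 21.

21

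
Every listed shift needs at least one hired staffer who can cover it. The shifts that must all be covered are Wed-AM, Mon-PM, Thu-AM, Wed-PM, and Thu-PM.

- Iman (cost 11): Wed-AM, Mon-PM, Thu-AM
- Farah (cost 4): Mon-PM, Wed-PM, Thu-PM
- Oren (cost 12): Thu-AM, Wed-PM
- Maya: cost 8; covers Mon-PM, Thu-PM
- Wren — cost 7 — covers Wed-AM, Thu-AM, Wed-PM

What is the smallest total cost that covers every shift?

Choose Farah and Wren: together they cover Wed-AM, Mon-PM, Thu-AM, Wed-PM, Thu-PM — every shift.
Total cost: 4 + 7 = 11.
No cover costs less than 11.

11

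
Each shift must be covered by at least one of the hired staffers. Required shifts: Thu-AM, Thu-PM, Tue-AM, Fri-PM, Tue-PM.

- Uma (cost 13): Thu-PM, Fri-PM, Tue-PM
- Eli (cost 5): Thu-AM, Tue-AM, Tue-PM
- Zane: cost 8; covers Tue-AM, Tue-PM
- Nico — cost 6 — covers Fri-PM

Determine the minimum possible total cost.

18

The greedy cost-per-new-shift heuristic would pick Eli, Nico, and Uma for 24, but a cheaper cover exists.
Choose Uma and Eli: together they cover Thu-AM, Thu-PM, Tue-AM, Fri-PM, Tue-PM — every shift.
Total cost: 13 + 5 = 18.
No cover costs less than 18.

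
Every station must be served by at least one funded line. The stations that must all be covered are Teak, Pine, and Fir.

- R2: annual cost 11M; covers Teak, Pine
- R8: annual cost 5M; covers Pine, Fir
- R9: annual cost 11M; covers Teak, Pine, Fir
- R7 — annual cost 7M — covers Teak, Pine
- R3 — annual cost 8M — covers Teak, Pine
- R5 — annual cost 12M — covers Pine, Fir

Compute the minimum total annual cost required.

R9 alone covers Teak, Pine, Fir — every station.
Total annual cost: 11.

11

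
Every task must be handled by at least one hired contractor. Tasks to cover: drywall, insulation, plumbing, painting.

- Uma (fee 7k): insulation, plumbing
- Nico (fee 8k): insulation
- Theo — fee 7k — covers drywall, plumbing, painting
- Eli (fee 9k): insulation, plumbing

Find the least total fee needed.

14

Choose Uma and Theo: together they cover drywall, insulation, plumbing, painting — every task.
Total fee: 7 + 7 = 14.
No cover costs less than 14.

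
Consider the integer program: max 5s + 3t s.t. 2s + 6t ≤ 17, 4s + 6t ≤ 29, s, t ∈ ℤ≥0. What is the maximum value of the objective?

35

The continuous relaxation peaks at (7.25, 0) with value 36.25; rounding to a feasible lattice point costs some objective.
(s,t)=(7,0): 2·7+6·0=14≤17, 4·7+6·0=28≤29, objective 35.
(s,t)=(6,0): 2·6+6·0=12≤17, 4·6+6·0=24≤29, objective 30.
The best lattice point is (7,0), giving 35.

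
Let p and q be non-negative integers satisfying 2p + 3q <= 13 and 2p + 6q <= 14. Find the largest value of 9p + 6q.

54

(p,q)=(6,0): 2·6+3·0=12≤13, 2·6+6·0=12≤14, objective 54.
(p,q)=(5,0): 2·5+3·0=10≤13, 2·5+6·0=10≤14, objective 45.
Maximum is 54 at (p,q)=(6,0).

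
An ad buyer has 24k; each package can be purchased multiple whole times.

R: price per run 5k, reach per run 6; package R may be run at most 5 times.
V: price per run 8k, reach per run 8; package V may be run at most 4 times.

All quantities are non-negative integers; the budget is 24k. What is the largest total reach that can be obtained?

26

3×V: price 24 ≤ 24, reach 3·8 = 24.
3×R and 1×V: price 23 ≤ 24, reach 3·6 + 1·8 = 26.
Best is 26.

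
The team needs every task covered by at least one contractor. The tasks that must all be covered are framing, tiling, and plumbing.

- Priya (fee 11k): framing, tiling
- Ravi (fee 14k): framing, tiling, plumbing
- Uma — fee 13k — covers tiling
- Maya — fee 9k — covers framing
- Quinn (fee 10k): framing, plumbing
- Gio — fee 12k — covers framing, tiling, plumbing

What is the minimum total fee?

12

Gio alone covers framing, tiling, plumbing — every task.
Total fee: 12.
No cover costs less than 12.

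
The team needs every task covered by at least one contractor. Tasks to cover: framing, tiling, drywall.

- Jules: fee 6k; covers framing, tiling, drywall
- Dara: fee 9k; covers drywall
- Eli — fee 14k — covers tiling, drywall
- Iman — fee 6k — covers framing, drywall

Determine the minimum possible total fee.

This is an integer covering problem.
Jules alone covers framing, tiling, drywall — every task.
Total fee: 6.
No cover costs less than 6.

6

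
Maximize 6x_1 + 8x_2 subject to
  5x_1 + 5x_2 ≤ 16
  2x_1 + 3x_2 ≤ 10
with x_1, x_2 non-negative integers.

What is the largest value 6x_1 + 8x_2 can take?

24

Relaxing integrality, the LP optimum is 25.60 at (x_1,x_2) = (0, 3.2), which is not an integer point.
(x_1,x_2)=(0,3): 5·0+5·3=15≤16, 2·0+3·3=9≤10, objective 24.
(x_1,x_2)=(1,2): 5·1+5·2=15≤16, 2·1+3·2=8≤10, objective 22.
(x_1,x_2)=(0,2): 5·0+5·2=10≤16, 2·0+3·2=6≤10, objective 16.
Maximum is 24 at (x_1,x_2)=(0,3).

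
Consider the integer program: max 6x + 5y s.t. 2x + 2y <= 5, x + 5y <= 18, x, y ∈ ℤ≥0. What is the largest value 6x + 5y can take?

(x,y)=(2,0) is feasible, giving 12.
(x,y)=(1,1) is feasible, giving 11.
The best lattice point is (2,0), giving 12.

12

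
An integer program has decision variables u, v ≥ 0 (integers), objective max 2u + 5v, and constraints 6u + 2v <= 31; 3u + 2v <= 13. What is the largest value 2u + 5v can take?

30

(u,v)=(0,6): 6·0+2·6=12≤31, 3·0+2·6=12≤13, objective 30.
(u,v)=(1,5): 6·1+2·5=16≤31, 3·1+2·5=13≤13, objective 27.
No feasible integer point exceeds 30.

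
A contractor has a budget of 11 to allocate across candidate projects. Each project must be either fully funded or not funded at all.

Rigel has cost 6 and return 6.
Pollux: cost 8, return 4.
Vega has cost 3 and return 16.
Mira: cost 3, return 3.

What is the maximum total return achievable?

Allowing fractional choices, the relaxed optimum would be about 24.0, but projects are indivisible.
Pollux + Vega: cost 8 + 3 = 11 ≤ 11, return 4 + 16 = 20.
Vega + Mira: cost 3 + 3 = 6 ≤ 11, return 16 + 3 = 19.
Rigel + Vega: cost 6 + 3 = 9 ≤ 11, return 6 + 16 = 22.
Best is Rigel and Vega with total return 22.

22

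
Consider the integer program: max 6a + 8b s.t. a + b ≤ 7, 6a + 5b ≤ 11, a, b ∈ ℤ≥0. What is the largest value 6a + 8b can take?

16

Relaxing integrality, the LP optimum is 17.60 at (a,b) = (0, 2.2), which is not an integer point.
(a,b)=(0,2): 1·0+1·2=2≤7, 6·0+5·2=10≤11, objective 16.
(a,b)=(1,1): 1·1+1·1=2≤7, 6·1+5·1=11≤11, objective 14.
(a,b)=(0,1): 1·0+1·1=1≤7, 6·0+5·1=5≤11, objective 8.
No feasible integer point exceeds 16.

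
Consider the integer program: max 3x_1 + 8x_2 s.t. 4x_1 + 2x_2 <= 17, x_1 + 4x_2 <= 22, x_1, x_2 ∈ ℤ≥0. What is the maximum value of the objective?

43

The continuous relaxation peaks at (1.71, 5.07) with value 45.71; rounding to a feasible lattice point costs some objective.
(x_1,x_2)=(1,5): 4·1+2·5=14≤17, 1·1+4·5=21≤22, objective 43.
(x_1,x_2)=(0,5): 4·0+2·5=10≤17, 1·0+4·5=20≤22, objective 40.
(x_1,x_2)=(2,4): 4·2+2·4=16≤17, 1·2+4·4=18≤22, objective 38.
The best lattice point is (1,5), giving 43.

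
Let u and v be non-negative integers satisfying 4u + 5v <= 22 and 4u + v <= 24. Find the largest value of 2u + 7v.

28

(u,v)=(0,4) is feasible, giving 28.
(u,v)=(1,3) is feasible, giving 23.
(u,v)=(0,3) is feasible, giving 21.
No feasible integer point exceeds 28.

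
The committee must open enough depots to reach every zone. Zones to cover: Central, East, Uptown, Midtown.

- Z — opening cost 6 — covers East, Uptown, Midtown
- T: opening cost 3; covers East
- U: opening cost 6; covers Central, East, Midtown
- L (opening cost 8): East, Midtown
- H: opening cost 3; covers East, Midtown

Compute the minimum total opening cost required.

The greedy cost-per-new-zone heuristic would pick H, Z, and U for 15, but a cheaper cover exists.
Choose Z and U: together they cover Central, East, Uptown, Midtown — every zone.
Total opening cost: 6 + 6 = 12.
No cover costs less than 12.

12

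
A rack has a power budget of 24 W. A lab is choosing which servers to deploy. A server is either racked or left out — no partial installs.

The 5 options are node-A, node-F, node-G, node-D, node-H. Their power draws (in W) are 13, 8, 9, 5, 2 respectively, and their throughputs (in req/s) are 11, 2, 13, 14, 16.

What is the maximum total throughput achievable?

This is a 0-1 knapsack instance.
Allowing fractional choices, the relaxed optimum would be about 49.8, but servers are indivisible.
node-A + node-D + node-H: power draw 13 + 5 + 2 = 20 ≤ 24, throughput 11 + 14 + 16 = 41.
node-G + node-D + node-H: power draw 9 + 5 + 2 = 16 ≤ 24, throughput 13 + 14 + 16 = 43.
node-F + node-G + node-D + node-H: power draw 8 + 9 + 5 + 2 = 24 ≤ 24, throughput 2 + 13 + 14 + 16 = 45.
Best is node-F, node-G, node-D, and node-H with total throughput 45.

45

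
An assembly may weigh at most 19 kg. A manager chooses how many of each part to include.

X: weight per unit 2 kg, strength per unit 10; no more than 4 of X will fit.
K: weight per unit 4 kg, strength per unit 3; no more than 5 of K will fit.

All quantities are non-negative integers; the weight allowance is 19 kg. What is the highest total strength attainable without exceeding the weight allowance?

This is a bounded integer knapsack.
X has the best ratio (10/2); taking only X gives at most 4×10 = 40 (stopped by the supply cap of 4).
Mixing does better — 4×X and 2×K: weight 16 ≤ 19, strength 4·10 + 2·3 = 46.

46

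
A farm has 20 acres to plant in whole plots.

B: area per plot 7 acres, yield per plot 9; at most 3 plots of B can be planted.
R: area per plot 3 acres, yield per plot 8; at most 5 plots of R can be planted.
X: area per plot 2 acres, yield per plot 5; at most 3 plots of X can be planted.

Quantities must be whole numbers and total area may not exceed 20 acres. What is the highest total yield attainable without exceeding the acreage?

R has the best ratio (8/3); taking only R gives at most 5×8 = 40 (stopped by the supply cap of 5).
Mixing does better — 5×R and 2×X: area 19 ≤ 20, yield 5·8 + 2·5 = 50.

50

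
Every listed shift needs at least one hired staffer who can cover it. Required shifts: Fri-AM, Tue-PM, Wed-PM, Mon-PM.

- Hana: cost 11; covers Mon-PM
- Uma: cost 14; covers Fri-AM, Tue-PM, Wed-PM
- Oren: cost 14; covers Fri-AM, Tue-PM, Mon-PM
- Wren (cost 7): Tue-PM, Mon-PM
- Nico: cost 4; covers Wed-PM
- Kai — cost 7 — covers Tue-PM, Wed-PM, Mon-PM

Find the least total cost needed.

This is an integer covering problem.
The greedy cost-per-new-shift heuristic would pick Kai and Uma for 21, but a cheaper cover exists.
Choose Oren and Nico: together they cover Fri-AM, Tue-PM, Wed-PM, Mon-PM — every shift.
Total cost: 14 + 4 = 18.
No cover costs less than 18.

18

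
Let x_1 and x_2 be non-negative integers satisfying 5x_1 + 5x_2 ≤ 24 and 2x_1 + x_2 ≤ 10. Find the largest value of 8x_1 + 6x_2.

32

The continuous relaxation peaks at (4.8, 0) with value 38.40; rounding to a feasible lattice point costs some objective.
(x_1,x_2)=(4,0): 5·4+5·0=20≤24, 2·4+1·0=8≤10, objective 32.
(x_1,x_2)=(3,1): 5·3+5·1=20≤24, 2·3+1·1=7≤10, objective 30.
(x_1,x_2)=(3,0): 5·3+5·0=15≤24, 2·3+1·0=6≤10, objective 24.
Maximum is 32 at (x_1,x_2)=(4,0).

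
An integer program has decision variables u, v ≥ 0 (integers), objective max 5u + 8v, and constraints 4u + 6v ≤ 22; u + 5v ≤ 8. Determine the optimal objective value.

25

The continuous relaxation peaks at (4.43, 0.714) with value 27.86; rounding to a feasible lattice point costs some objective.
(u,v)=(5,0) is feasible, giving 25.
(u,v)=(3,1) is feasible, giving 23.
(u,v)=(4,0) is feasible, giving 20.
No feasible integer point exceeds 25.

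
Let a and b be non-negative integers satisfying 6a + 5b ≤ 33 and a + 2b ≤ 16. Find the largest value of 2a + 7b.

Relaxing integrality, the LP optimum is 46.20 at (a,b) = (0, 6.6), which is not an integer point.
(a,b)=(0,6): 6·0+5·6=30≤33, 1·0+2·6=12≤16, objective 42.
(a,b)=(1,5): 6·1+5·5=31≤33, 1·1+2·5=11≤16, objective 37.
(a,b)=(0,5): 6·0+5·5=25≤33, 1·0+2·5=10≤16, objective 35.
No feasible integer point exceeds 42.

42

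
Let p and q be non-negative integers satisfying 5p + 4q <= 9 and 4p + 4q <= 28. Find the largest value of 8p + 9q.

(p,q)=(0,2): 5·0+4·2=8≤9, 4·0+4·2=8≤28, objective 18.
(p,q)=(1,1): 5·1+4·1=9≤9, 4·1+4·1=8≤28, objective 17.
Maximum is 18 at (p,q)=(0,2).

18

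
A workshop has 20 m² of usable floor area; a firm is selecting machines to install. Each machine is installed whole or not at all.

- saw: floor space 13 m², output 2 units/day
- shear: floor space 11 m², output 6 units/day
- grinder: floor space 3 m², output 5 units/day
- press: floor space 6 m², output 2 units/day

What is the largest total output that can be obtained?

shear + press: floor space 11 + 6 = 17 ≤ 20, output 6 + 2 = 8.
shear + grinder: floor space 11 + 3 = 14 ≤ 20, output 6 + 5 = 11.
shear + grinder + press: floor space 11 + 3 + 6 = 20 ≤ 20, output 6 + 5 + 2 = 13.
Best is shear, grinder, and press with total output 13.

13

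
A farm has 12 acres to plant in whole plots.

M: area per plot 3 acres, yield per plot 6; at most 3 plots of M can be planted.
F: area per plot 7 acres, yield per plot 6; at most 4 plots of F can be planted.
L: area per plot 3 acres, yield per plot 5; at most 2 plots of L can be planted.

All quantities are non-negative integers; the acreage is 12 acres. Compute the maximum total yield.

This is a bounded integer knapsack.
M has the best ratio (6/3); taking only M gives at most 3×6 = 18 (stopped by the supply cap of 3).
Mixing does better — 3×M and 1×L: area 12 ≤ 12, yield 3·6 + 1·5 = 23.

23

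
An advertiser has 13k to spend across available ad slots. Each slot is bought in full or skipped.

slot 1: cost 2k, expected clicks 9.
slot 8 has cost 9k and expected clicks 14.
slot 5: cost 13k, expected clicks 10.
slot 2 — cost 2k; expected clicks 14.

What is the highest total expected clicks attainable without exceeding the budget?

Take slot 1, slot 8, and slot 2: cost 2 + 9 + 2 = 13 ≤ 13, expected clicks 9 + 14 + 14 = 37.
No other feasible combination does better.

37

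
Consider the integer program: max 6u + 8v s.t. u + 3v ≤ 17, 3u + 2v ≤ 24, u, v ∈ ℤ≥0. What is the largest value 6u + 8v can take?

The continuous relaxation peaks at (5.43, 3.86) with value 63.43; rounding to a feasible lattice point costs some objective.
(u,v)=(5,4): 1·5+3·4=17≤17, 3·5+2·4=23≤24, objective 62.
(u,v)=(6,3): 1·6+3·3=15≤17, 3·6+2·3=24≤24, objective 60.
(u,v)=(4,4): 1·4+3·4=16≤17, 3·4+2·4=20≤24, objective 56.
Maximum is 62 at (u,v)=(5,4).

62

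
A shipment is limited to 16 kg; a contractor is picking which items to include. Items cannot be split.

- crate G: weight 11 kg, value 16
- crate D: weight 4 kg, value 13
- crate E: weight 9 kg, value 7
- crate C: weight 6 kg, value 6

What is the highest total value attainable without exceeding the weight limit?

This is a 0-1 knapsack instance.
crate G + crate D: weight 11 + 4 = 15 ≤ 16, value 16 + 13 = 29.
crate D + crate E: weight 4 + 9 = 13 ≤ 16, value 13 + 7 = 20.
Best is crate G and crate D with total value 29.

29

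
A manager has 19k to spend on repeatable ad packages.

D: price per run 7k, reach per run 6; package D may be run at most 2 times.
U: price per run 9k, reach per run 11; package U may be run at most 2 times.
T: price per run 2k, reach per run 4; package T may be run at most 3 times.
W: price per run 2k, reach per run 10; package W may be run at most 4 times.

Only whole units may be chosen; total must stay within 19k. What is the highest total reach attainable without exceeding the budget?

55

1×U, 1×T, and 4×W: price 19 ≤ 19, reach 1·11 + 1·4 + 4·10 = 55.
1×D, 2×T, and 4×W: price 19 ≤ 19, reach 1·6 + 2·4 + 4·10 = 54.
Best is 55.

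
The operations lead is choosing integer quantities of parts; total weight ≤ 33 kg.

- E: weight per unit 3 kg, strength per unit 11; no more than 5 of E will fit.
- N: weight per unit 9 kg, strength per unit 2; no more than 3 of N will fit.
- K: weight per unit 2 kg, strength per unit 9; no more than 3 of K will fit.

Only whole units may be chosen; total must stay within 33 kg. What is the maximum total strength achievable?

K has the best ratio (9/2); taking only K gives at most 3×9 = 27 (stopped by the supply cap of 3).
Mixing does better — 5×E, 1×N, and 3×K: weight 30 ≤ 33, strength 5·11 + 1·2 + 3·9 = 84.

84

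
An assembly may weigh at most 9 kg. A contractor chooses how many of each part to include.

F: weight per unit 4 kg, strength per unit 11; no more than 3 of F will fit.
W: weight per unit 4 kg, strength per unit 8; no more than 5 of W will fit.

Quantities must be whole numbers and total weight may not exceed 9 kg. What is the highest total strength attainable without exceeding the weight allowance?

Take 2×F: weight 8 ≤ 9, strength 2·11 = 22.
No other integer combination yields more.

22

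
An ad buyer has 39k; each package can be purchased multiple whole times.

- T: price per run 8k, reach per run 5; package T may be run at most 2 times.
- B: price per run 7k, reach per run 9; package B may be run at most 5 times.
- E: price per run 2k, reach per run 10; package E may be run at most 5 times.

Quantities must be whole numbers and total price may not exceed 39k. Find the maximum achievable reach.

E has the best ratio (10/2); taking only E gives at most 5×10 = 50 (stopped by the supply cap of 5).
Mixing does better — 4×B and 5×E: price 38 ≤ 39, reach 4·9 + 5·10 = 86.

86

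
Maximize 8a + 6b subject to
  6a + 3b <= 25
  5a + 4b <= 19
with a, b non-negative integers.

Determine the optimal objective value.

Relaxing integrality, the LP optimum is 30.40 at (a,b) = (3.8, 0), which is not an integer point.
(a,b)=(3,1): 6·3+3·1=21≤25, 5·3+4·1=19≤19, objective 30.
(a,b)=(2,2): 6·2+3·2=18≤25, 5·2+4·2=18≤19, objective 28.
The best lattice point is (3,1), giving 30.

30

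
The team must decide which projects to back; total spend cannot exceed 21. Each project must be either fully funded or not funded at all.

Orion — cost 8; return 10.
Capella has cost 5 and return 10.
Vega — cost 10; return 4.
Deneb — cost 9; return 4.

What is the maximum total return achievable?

This is an integer program with binary decision variables.
Allowing fractional choices, the relaxed optimum would be about 23.6, but projects are indivisible.
Capella + Deneb: cost 5 + 9 = 14 ≤ 21, return 10 + 4 = 14.
Orion + Capella: cost 8 + 5 = 13 ≤ 21, return 10 + 10 = 20.
Best is Orion and Capella with total return 20.

20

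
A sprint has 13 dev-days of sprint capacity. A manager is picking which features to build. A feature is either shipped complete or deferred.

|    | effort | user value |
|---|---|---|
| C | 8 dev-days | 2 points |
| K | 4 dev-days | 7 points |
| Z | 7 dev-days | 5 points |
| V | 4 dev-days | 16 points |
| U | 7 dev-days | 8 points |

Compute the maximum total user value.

This is an integer program with binary decision variables.
V + U: effort 4 + 7 = 11 ≤ 13, user value 16 + 8 = 24.
K + V: effort 4 + 4 = 8 ≤ 13, user value 7 + 16 = 23.
Best is V and U with total user value 24.

24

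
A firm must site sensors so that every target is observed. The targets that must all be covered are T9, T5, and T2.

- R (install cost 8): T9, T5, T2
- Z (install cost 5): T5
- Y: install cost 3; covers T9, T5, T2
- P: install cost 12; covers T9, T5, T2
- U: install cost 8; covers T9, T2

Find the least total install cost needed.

3

Y alone covers T9, T5, T2 — every target.
Total install cost: 3.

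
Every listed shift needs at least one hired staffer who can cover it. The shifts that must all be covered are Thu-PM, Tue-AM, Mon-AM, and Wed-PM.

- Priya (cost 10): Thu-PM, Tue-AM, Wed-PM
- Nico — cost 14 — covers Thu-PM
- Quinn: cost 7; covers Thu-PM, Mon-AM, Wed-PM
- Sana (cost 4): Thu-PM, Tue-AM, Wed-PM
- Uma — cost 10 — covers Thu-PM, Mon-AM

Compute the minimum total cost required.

11

This is a weighted set-cover instance.
Choose Quinn and Sana: together they cover Thu-PM, Tue-AM, Mon-AM, Wed-PM — every shift.
Total cost: 7 + 4 = 11.
No cover costs less than 11.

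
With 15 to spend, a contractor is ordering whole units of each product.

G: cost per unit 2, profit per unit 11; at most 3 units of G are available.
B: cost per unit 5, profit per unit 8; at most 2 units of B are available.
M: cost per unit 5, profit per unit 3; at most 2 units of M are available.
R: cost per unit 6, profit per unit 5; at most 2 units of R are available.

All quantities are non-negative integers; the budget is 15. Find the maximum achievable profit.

G has the best ratio (11/2); taking only G gives at most 3×11 = 33 (stopped by the supply cap of 3).
Mixing does better — 3×G and 1×B: cost 11 ≤ 15, profit 3·11 + 1·8 = 41.

41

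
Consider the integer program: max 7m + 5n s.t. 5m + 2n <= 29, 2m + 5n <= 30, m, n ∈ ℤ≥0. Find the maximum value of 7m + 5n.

(m,n)=(4,4): 5·4+2·4=28≤29, 2·4+5·4=28≤30, objective 48.
(m,n)=(4,3): 5·4+2·3=26≤29, 2·4+5·3=23≤30, objective 43.
(m,n)=(3,4): 5·3+2·4=23≤29, 2·3+5·4=26≤30, objective 41.
(m,n)=(3,3): 5·3+2·3=21≤29, 2·3+5·3=21≤30, objective 36.
The best lattice point is (4,4), giving 48.

48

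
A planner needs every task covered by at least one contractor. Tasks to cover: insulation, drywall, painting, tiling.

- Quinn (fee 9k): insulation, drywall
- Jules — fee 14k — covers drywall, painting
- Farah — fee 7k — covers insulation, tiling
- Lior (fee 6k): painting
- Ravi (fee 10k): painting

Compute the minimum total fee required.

21

This is an integer covering problem.
The greedy cost-per-new-task heuristic would pick Farah, Lior, and Quinn for 22, but a cheaper cover exists.
Choose Jules and Farah: together they cover insulation, drywall, painting, tiling — every task.
Total fee: 14 + 7 = 21.
No cover costs less than 21.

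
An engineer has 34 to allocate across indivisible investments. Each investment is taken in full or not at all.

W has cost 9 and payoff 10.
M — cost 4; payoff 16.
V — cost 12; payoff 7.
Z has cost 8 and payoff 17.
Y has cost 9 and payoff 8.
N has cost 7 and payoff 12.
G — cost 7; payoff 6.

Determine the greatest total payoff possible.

55

Allowing fractional choices, the relaxed optimum would be about 60.3, but investments are indivisible.
M + Z + Y + N: cost 4 + 8 + 9 + 7 = 28 ≤ 34, payoff 16 + 17 + 8 + 12 = 53.
W + M + Z + N: cost 9 + 4 + 8 + 7 = 28 ≤ 34, payoff 10 + 16 + 17 + 12 = 55.
Best is W, M, Z, and N with total payoff 55.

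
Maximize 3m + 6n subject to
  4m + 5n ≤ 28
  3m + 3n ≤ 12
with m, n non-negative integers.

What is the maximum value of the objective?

24

(m,n)=(0,4): 4·0+5·4=20≤28, 3·0+3·4=12≤12, objective 24.
(m,n)=(1,3): 4·1+5·3=19≤28, 3·1+3·3=12≤12, objective 21.
(m,n)=(0,3): 4·0+5·3=15≤28, 3·0+3·3=9≤12, objective 18.
The best lattice point is (0,4), giving 24.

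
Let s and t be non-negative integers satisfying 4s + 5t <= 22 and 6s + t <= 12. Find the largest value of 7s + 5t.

(s,t)=(1,3): 4·1+5·3=19≤22, 6·1+1·3=9≤12, objective 22.
(s,t)=(0,4): 4·0+5·4=20≤22, 6·0+1·4=4≤12, objective 20.
(s,t)=(1,2): 4·1+5·2=14≤22, 6·1+1·2=8≤12, objective 17.
No feasible integer point exceeds 22.

22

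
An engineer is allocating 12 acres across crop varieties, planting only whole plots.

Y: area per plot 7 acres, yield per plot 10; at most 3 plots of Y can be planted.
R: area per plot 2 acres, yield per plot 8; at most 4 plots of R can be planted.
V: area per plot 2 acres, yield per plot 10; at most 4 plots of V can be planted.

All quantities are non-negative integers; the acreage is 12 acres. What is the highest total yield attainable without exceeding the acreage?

V has the best ratio (10/2); taking only V gives at most 4×10 = 40 (stopped by the supply cap of 4).
Mixing does better — 2×R and 4×V: area 12 ≤ 12, yield 2·8 + 4·10 = 56.

56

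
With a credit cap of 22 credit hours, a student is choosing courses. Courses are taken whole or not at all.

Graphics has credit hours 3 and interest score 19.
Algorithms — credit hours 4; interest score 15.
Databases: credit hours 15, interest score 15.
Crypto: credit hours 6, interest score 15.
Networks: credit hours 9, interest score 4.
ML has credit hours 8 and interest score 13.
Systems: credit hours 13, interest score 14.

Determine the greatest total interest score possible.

Allowing fractional choices, the relaxed optimum would be about 63.1, but courses are indivisible.
Graphics + Algorithms + Crypto + ML: credit hours 3 + 4 + 6 + 8 = 21 ≤ 22, interest score 19 + 15 + 15 + 13 = 62.
Graphics + Algorithms + Crypto + Networks: credit hours 3 + 4 + 6 + 9 = 22 ≤ 22, interest score 19 + 15 + 15 + 4 = 53.
Graphics + Algorithms + Crypto: credit hours 3 + 4 + 6 = 13 ≤ 22, interest score 19 + 15 + 15 = 49.
Best is Graphics, Algorithms, Crypto, and ML with total interest score 62.

62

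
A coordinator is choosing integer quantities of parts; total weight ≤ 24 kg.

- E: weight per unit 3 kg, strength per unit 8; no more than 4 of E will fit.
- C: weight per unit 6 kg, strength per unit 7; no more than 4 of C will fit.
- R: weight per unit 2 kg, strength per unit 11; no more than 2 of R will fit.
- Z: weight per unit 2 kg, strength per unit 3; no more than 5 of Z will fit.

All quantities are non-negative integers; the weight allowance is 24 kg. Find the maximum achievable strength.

66

This is a bounded integer knapsack.
4×E, 2×R, and 4×Z: weight 24 ≤ 24, strength 4·8 + 2·11 + 4·3 = 66.
4×E, 1×C, 2×R, and 1×Z: weight 24 ≤ 24, strength 4·8 + 1·7 + 2·11 + 1·3 = 64.
Best is 66.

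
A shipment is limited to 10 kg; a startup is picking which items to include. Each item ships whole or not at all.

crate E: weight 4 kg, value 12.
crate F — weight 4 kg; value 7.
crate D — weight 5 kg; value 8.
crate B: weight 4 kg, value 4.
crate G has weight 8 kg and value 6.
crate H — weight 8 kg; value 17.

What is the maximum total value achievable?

crate E + crate D: weight 4 + 5 = 9 ≤ 10, value 12 + 8 = 20.
crate E + crate F: weight 4 + 4 = 8 ≤ 10, value 12 + 7 = 19.
Best is crate E and crate D with total value 20.

20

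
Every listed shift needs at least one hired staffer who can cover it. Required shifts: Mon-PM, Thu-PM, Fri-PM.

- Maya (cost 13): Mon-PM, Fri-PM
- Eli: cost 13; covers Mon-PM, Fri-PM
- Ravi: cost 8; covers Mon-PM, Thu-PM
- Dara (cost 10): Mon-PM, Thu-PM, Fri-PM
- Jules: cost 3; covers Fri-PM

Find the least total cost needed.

10

Dara alone covers Mon-PM, Thu-PM, Fri-PM — every shift.
Total cost: 10.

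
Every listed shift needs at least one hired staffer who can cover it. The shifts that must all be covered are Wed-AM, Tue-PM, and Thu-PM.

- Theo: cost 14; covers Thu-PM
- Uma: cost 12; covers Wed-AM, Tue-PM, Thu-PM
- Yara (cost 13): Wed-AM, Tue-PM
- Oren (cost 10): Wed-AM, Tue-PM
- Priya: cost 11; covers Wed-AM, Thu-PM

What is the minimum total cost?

12

This is an integer covering problem.
Uma alone covers Wed-AM, Tue-PM, Thu-PM — every shift.
Total cost: 12.
No cover costs less than 12.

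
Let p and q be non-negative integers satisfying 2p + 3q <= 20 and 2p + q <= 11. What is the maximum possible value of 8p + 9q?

(p,q)=(1,6): 2·1+3·6=20≤20, 2·1+1·6=8≤11, objective 62.
(p,q)=(2,5): 2·2+3·5=19≤20, 2·2+1·5=9≤11, objective 61.
(p,q)=(3,4): 2·3+3·4=18≤20, 2·3+1·4=10≤11, objective 60.
The best lattice point is (1,6), giving 62.

62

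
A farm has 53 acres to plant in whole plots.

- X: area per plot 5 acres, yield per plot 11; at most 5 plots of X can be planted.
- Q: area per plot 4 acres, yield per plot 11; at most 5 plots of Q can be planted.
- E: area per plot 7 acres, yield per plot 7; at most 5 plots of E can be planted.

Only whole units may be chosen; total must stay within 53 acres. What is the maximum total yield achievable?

This is a bounded integer knapsack.
Q has the best ratio (11/4); taking only Q gives at most 5×11 = 55 (stopped by the supply cap of 5).
Mixing does better — 5×X, 5×Q, and 1×E: area 52 ≤ 53, yield 5·11 + 5·11 + 1·7 = 117.

117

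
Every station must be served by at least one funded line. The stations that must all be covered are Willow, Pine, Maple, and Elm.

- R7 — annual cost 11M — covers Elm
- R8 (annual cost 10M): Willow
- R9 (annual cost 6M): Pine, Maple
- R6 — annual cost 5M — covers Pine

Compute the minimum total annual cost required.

Choose R7, R8, and R9: together they cover Willow, Pine, Maple, Elm — every station.
Total annual cost: 11 + 10 + 6 = 27.
No cover costs less than 27.

27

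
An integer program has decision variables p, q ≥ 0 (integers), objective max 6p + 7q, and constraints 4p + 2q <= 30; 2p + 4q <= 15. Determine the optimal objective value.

42

Relaxing integrality, the LP optimum is 45.00 at (p,q) = (7.5, 0), which is not an integer point.
(p,q)=(7,0): 4·7+2·0=28≤30, 2·7+4·0=14≤15, objective 42.
(p,q)=(6,0): 4·6+2·0=24≤30, 2·6+4·0=12≤15, objective 36.
The best lattice point is (7,0), giving 42.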